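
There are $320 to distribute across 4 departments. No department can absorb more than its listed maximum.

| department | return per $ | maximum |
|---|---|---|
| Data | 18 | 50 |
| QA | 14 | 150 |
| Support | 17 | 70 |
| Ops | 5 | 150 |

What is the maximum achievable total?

4440

Highest return per $ first: Data 18 > Support 17 > QA 14 > Ops 5.
Data: +50 to 50 (cap) ; 270 left.
Support takes 70 to reach its cap of 70 ; 200 left.
Give QA 150 to hit its cap of 150 ; 50 left.
Ops: +50 (room for 150) → 50. Pool exhausted.
Total = 18×50 + 14×150 + 17×70 + 5×50 = 4440.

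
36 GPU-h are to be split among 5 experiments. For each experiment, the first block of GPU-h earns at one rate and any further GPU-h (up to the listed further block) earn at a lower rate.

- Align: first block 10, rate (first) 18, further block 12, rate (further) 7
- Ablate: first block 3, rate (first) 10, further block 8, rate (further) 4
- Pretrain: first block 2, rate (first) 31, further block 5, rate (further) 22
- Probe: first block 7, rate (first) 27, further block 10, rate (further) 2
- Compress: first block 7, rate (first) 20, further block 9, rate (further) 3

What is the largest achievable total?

Treat each block as its own option and order by rate: Pretrain/T1 31 > Probe/T1 27 > Pretrain/T2 22 > Compress/T1 20 > Align/T1 18 > Ablate/T1 10 > Align/T2 7 > Ablate/T2 4 > Compress/T2 3 > Probe/T2 2.
Pretrain T1 at 31: fill all 2 — 34 left.
Probe/T1 (27): +7 — 27 left.
Pretrain T2 at 22: fill all 5 — 22 left.
Compress/T1 (20): +7 — 15 left.
Align T1 at 18: fill all 10 — 5 left.
Ablate/T1 (10): +3 — 2 left.
Align T2 at 7: only 2 left, fill 2.
Total = 31×2 + 27×7 + 22×5 + 20×7 + 18×10 + 10×3 + 7×2 = 725.

725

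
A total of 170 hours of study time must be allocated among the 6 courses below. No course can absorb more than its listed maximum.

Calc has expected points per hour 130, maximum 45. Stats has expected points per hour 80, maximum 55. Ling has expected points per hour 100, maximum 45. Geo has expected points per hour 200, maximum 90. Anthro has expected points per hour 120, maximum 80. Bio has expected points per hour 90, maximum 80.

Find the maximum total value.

Order the courses by expected points per hour: Geo 200 > Calc 130 > Anthro 120 > Ling 100 > Bio 90 > Stats 80.
Geo takes 90 to reach its cap of 90 — 80 left.
Give Calc 45 to hit its cap of 45 — 35 left.
Anthro has room for 80 but only 35 remain, so it gets 35.
Total = 130×45 + 200×90 + 120×35 = 28050.

28050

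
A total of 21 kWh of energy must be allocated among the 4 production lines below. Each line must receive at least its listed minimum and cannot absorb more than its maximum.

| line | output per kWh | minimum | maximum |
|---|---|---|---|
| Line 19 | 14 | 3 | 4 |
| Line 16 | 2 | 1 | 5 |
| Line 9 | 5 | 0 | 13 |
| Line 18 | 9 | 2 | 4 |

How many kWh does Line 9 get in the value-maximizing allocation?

Meeting every minimum uses 3+1+0+2 = 6 kWh, leaving 15.
Order the production lines by output per kWh: Line 19 14 > Line 18 9 > Line 9 5 > Line 16 2.
Give Line 19 1 more to hit its cap of 4 → 14 left.
Line 18: +2 to 4 (cap) → 12 left.
Line 9 has room for 13 more but only 12 remain, so it gets 12.

12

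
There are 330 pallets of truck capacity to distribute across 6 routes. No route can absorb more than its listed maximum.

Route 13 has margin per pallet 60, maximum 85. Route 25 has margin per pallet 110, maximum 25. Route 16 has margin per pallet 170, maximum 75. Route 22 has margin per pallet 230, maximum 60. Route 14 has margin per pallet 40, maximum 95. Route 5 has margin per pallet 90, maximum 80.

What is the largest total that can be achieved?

41800

Rank by margin per pallet: Route 22 230 > Route 16 170 > Route 25 110 > Route 5 90 > Route 13 60 > Route 14 40.
Route 22 takes 60 to reach its cap of 60 ; 270 left.
Route 16: +75 to 75 (cap) ; 195 left.
Route 25: +25 to 25 (cap) ; 170 left.
Route 5 takes 80 to reach its cap of 80 ; 90 left.
Give Route 13 85 to hit its cap of 85 ; 5 left.
Only 5 left; Route 14 takes them to reach 5.
Total = 60×85 + 110×25 + 170×75 + 230×60 + 40×5 + 90×80 = 41800.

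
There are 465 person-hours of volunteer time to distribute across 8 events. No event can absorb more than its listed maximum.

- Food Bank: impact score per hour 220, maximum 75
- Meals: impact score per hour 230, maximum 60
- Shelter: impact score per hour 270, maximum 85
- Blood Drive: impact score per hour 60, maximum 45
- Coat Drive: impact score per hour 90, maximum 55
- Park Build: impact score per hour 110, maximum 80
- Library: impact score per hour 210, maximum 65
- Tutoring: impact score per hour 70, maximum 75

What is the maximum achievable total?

83800

Rank by impact score per hour: Shelter 270 > Meals 230 > Food Bank 220 > Library 210 > Park Build 110 > Coat Drive 90 > Tutoring 70 > Blood Drive 60.
Shelter takes 85 to reach its cap of 85 → 380 left.
Meals: +60 to 60 (cap) → 320 left.
Give Food Bank 75 to hit its cap of 75 → 245 left.
Library takes 65 to reach its cap of 65 → 180 left.
Park Build takes 80 to reach its cap of 80 → 100 left.
Coat Drive: +55 to 55 (cap) → 45 left.
Tutoring: +45 (room for 75) → 45. Pool exhausted.
Total = 220×75 + 230×60 + 270×85 + 90×55 + 110×80 + 210×65 + 70×45 = 83800.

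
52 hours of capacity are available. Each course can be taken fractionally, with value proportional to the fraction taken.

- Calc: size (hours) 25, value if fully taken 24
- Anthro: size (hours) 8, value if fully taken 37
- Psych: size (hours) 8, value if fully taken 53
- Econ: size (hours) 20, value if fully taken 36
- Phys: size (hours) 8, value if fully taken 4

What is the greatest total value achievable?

141.36

Sort by value density: Psych 53/8≈6.62, Anthro 37/8≈4.62, Econ 36/20≈1.8, Calc 24/25≈0.96, Phys 4/8≈0.5.
All 8 hours of Psych fit (value 53) — 44 remain.
All 8 hours of Anthro fit (value 37) — 36 remain.
All 20 hours of Econ fit (value 36) — 16 remain.
16 hours left: a 16/25 share of Calc gives 24×16/25 = 15.36.
Total value = 141.36.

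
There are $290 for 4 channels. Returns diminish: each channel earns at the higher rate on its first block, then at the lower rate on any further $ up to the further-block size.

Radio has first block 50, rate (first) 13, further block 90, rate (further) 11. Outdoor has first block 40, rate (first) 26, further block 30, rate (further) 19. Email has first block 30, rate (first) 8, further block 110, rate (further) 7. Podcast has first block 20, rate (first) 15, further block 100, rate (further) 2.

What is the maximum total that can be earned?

4000

Rank every tier by rate: Outdoor/first 26 > Outdoor/second 19 > Podcast/first 15 > Radio/first 13 > Radio/second 11 > Email/first 8 > Email/second 7 > Podcast/second 2.
Fill Outdoor first block (40 at 26) ; 250 left.
Outdoor/second (19): +30 ; 220 left.
Podcast first at 15: fill all 20 ; 200 left.
Radio/first (13): +50 ; 150 left.
Radio second at 11: fill all 90 ; 60 left.
Fill Email first block (30 at 8) ; 30 left.
30 remain; put them into Email second at 7.
Total = 26×40 + 19×30 + 15×20 + 13×50 + 11×90 + 8×30 + 7×30 = 4000.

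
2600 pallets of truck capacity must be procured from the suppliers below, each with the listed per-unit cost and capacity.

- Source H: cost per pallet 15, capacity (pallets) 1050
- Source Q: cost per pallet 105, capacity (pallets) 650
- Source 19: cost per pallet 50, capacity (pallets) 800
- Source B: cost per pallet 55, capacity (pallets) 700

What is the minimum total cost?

Fill from the cheapest supplier first.
Source H (15): use full 1050 → 1550 pallets to go.
Source 19 at 50: take all 800 pallets → 750 still needed.
Source B at 55: take all 700 pallets → 50 still needed.
Source Q at 105: take 50 of its 650 → requirement met.
Cost = 1050×15 + 800×50 + 700×55 + 50×105 = 99500.

99500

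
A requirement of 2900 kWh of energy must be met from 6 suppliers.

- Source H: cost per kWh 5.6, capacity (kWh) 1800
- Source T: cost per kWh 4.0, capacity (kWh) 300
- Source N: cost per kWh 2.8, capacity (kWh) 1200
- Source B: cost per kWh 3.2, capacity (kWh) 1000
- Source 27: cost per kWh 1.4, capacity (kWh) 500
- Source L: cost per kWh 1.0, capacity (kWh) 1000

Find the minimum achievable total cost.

Use suppliers in increasing cost order.
Source L (1.0): use full 1000 — 1900 kWh to go.
Take 500 from Source 27 at 1.4 — need 1400 more.
Source N (2.8): use full 1200 — 200 kWh to go.
Take 200 from Source B at 3.2 to finish.
Source T, Source H: unused.
Cost = 1000×1.0 + 500×1.4 + 1200×2.8 + 200×3.2 = 5700.

5700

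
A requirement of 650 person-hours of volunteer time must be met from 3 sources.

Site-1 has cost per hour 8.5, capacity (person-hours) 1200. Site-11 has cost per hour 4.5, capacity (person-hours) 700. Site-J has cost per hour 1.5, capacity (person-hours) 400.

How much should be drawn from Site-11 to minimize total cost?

Use sources in increasing cost order.
Site-J (1.5): use full 400 ; 250 person-hours to go.
Site-11 at 4.5: take 250 of its 700 ; requirement met.
Site-1: unused.

250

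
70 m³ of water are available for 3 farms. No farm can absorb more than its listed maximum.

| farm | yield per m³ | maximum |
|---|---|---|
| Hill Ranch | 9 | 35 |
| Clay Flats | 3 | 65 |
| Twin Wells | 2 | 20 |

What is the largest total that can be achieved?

Rank by yield per m³: Hill Ranch 9 > Clay Flats 3 > Twin Wells 2.
Hill Ranch: +35 to 35 (cap) ; 35 left.
Clay Flats has room for 65 but only 35 remain, so it gets 35.
Total = 9×35 + 3×35 = 420.

420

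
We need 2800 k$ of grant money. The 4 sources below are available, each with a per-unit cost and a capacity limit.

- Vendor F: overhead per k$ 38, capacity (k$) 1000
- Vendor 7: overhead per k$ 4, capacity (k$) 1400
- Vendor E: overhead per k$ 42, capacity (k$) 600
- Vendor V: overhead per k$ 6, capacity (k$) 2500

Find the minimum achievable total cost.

Cheapest first:
Take 1400 from Vendor 7 at 4 ; need 1400 more.
Vendor V (6): take the remaining 1400 ; done.
Vendor F, Vendor E: unused.
Cost = 1400×4 + 1400×6 = 14000.

14000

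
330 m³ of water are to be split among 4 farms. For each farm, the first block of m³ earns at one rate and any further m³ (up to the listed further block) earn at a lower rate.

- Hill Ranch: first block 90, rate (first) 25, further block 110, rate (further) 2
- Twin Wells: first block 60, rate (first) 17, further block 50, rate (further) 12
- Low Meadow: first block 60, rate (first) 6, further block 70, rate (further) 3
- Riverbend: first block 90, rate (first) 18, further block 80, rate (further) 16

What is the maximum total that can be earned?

6290

Treat each block as its own option and order by rate: Hill Ranch/first 25 > Riverbend/first 18 > Twin Wells/first 17 > Riverbend/second 16 > Twin Wells/second 12 > Low Meadow/first 6 > Low Meadow/second 3 > Hill Ranch/second 2.
Hill Ranch/first (25): +90 ; 240 left.
Riverbend first at 18: fill all 90 ; 150 left.
Fill Twin Wells first block (60 at 17) ; 90 left.
Fill Riverbend second block (80 at 16) ; 10 left.
10 remain; put them into Twin Wells second at 12.
Total = 25×90 + 18×90 + 17×60 + 16×80 + 12×10 = 6290.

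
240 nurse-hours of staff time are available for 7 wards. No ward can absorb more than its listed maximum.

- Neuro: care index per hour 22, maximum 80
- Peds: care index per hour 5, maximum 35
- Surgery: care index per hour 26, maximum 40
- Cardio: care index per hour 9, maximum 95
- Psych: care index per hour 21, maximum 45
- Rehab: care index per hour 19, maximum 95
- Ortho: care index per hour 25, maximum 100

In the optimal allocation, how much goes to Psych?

20

Order the wards by care index per hour: Surgery 26 > Ortho 25 > Neuro 22 > Psych 21 > Rehab 19 > Cardio 9 > Peds 5.
Surgery takes 40 to reach its cap of 40 → 200 left.
Ortho takes 100 to reach its cap of 100 → 100 left.
Give Neuro 80 to hit its cap of 80 → 20 left.
Psych has room for 45 but only 20 remain, so it gets 20.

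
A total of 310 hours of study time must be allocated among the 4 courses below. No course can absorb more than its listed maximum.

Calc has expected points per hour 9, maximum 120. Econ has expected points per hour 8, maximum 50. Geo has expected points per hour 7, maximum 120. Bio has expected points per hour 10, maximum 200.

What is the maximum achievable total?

2990

Rank by expected points per hour: Bio 10 > Calc 9 > Econ 8 > Geo 7.
Bio takes 200 to reach its cap of 200 — 110 left.
Calc: +110 (room for 120) → 110. Pool exhausted.
Total = 9×110 + 10×200 = 2990.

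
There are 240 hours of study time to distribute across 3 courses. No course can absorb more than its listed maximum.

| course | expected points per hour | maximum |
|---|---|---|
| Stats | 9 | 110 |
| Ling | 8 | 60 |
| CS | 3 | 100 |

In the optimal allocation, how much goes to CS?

Highest expected points per hour first: Stats 9 > Ling 8 > CS 3.
Stats takes 110 to reach its cap of 110 — 130 left.
Ling takes 60 to reach its cap of 60 — 70 left.
CS: +70 (room for 100) → 70. Pool exhausted.

70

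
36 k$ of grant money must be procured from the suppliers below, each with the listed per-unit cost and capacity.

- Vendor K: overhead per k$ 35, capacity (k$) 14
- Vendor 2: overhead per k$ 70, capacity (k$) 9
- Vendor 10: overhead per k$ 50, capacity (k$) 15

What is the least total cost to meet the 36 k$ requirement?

1730

Use suppliers in increasing cost order.
Vendor K at 35: take all 14 k$ — 22 still needed.
Take 15 from Vendor 10 at 50 — need 7 more.
Vendor 2 (70): take the remaining 7 — done.
Cost = 14×35 + 15×50 + 7×70 = 1730.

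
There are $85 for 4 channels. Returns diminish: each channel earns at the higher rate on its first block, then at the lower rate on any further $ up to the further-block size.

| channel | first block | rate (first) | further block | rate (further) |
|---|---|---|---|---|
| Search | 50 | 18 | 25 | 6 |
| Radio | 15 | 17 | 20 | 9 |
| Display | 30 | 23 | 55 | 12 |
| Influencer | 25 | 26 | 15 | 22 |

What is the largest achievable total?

1940

Rank every tier by rate: Influencer/first 26 > Display/first 23 > Influencer/second 22 > Search/first 18 > Radio/first 17 > Display/second 12 > Radio/second 9 > Search/second 6.
Influencer first at 26: fill all 25 — 60 left.
Fill Display first block (30 at 23) — 30 left.
Influencer second at 22: fill all 15 — 15 left.
15 remain; put them into Search first at 18.
Total = 26×25 + 23×30 + 22×15 + 18×15 = 1940.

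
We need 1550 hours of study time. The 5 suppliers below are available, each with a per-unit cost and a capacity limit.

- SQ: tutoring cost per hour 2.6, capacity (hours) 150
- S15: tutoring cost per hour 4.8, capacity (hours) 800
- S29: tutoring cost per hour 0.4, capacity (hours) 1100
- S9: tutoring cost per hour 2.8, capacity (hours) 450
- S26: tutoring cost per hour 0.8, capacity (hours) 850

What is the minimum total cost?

Fill from the cheapest supplier first.
Take 1100 from S29 at 0.4 → need 450 more.
S26 at 0.8: take 450 of its 850 → requirement met.
SQ, S9, S15: unused.
Cost = 1100×0.4 + 450×0.8 = 800.

800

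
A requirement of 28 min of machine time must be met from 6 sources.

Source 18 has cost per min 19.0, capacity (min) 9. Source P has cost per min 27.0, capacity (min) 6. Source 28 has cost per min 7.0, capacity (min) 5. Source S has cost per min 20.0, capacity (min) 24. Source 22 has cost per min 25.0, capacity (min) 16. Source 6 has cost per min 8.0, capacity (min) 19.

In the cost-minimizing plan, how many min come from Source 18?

4

Use sources in increasing cost order.
Source 28 (7.0): use full 5 — 23 min to go.
Take 19 from Source 6 at 8.0 — need 4 more.
Source 18 (19.0): take the remaining 4 — done.
Source S, Source 22, Source P: unused.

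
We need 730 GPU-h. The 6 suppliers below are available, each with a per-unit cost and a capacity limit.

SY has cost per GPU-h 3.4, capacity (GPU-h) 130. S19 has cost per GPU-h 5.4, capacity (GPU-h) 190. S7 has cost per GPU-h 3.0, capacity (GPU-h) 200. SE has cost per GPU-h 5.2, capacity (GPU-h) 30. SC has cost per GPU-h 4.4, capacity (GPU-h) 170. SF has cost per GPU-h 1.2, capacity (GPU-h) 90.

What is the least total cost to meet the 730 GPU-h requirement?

2648

Cheapest first:
Take 90 from SF at 1.2 — need 640 more.
S7 at 3.0: take all 200 GPU-h — 440 still needed.
SY (3.4): use full 130 — 310 GPU-h to go.
SC (4.4): use full 170 — 140 GPU-h to go.
SE (5.2): use full 30 — 110 GPU-h to go.
S19 at 5.4: take 110 of its 190 — requirement met.
Cost = 90×1.2 + 200×3.0 + 130×3.4 + 170×4.4 + 30×5.2 + 110×5.4 = 2648.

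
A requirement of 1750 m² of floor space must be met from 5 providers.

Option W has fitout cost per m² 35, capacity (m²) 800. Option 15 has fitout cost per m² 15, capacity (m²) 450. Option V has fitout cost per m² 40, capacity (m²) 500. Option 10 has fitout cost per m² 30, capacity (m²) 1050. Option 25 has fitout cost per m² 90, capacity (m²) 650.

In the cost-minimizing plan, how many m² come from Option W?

250

Cheapest first:
Take 450 from Option 15 at 15 ; need 1300 more.
Option 10 (30): use full 1050 ; 250 m² to go.
Take 250 from Option W at 35 to finish.
Option V, Option 25: unused.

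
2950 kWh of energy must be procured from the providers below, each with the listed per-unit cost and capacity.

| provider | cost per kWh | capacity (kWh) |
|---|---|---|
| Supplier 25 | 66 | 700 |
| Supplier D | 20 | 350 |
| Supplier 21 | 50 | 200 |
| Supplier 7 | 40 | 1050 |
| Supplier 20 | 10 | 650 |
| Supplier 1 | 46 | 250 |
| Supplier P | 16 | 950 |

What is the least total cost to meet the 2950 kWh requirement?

68700

Fill from the cheapest provider first.
Take 650 from Supplier 20 at 10 ; need 2300 more.
Supplier P at 16: take all 950 kWh ; 1350 still needed.
Supplier D at 20: take all 350 kWh ; 1000 still needed.
Supplier 7 (40): take the remaining 1000 ; done.
Supplier 1, Supplier 21, Supplier 25: unused.
Cost = 650×10 + 950×16 + 350×20 + 1000×40 = 68700.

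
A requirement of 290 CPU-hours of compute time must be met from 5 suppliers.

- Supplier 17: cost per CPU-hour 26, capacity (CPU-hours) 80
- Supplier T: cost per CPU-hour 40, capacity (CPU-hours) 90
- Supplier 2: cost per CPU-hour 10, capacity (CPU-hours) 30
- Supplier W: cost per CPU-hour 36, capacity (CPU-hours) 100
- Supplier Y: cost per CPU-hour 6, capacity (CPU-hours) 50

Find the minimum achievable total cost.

Use suppliers in increasing cost order.
Supplier Y (6): use full 50 ; 240 CPU-hours to go.
Supplier 2 (10): use full 30 ; 210 CPU-hours to go.
Supplier 17 at 26: take all 80 CPU-hours ; 130 still needed.
Take 100 from Supplier W at 36 ; need 30 more.
Take 30 from Supplier T at 40 to finish.
Cost = 50×6 + 30×10 + 80×26 + 100×36 + 30×40 = 7480.

7480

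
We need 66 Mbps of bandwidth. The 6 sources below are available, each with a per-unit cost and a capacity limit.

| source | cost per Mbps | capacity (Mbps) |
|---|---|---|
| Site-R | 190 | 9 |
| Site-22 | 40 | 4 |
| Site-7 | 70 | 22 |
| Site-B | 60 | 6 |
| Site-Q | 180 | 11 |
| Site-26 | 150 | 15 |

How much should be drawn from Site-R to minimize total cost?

8

Cheapest first:
Site-22 at 40: take all 4 Mbps — 62 still needed.
Site-B at 60: take all 6 Mbps — 56 still needed.
Take 22 from Site-7 at 70 — need 34 more.
Take 15 from Site-26 at 150 — need 19 more.
Take 11 from Site-Q at 180 — need 8 more.
Take 8 from Site-R at 190 to finish.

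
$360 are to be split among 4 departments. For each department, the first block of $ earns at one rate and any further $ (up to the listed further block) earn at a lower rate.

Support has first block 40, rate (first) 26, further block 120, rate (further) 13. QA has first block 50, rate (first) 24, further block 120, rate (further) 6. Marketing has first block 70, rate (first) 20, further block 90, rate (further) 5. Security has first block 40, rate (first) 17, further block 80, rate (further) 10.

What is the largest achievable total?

6280

Treat each block as its own option and order by rate: Support/tier1 26 > QA/tier1 24 > Marketing/tier1 20 > Security/tier1 17 > Support/tier2 13 > Security/tier2 10 > QA/tier2 6 > Marketing/tier2 5.
Support/tier1 (26): +40 → 320 left.
QA tier1 at 24: fill all 50 → 270 left.
Fill Marketing tier1 block (70 at 20) → 200 left.
Security/tier1 (17): +40 → 160 left.
Support tier2 at 13: fill all 120 → 40 left.
40 remain; put them into Security tier2 at 10.
Total = 26×40 + 24×50 + 20×70 + 17×40 + 13×120 + 10×40 = 6280.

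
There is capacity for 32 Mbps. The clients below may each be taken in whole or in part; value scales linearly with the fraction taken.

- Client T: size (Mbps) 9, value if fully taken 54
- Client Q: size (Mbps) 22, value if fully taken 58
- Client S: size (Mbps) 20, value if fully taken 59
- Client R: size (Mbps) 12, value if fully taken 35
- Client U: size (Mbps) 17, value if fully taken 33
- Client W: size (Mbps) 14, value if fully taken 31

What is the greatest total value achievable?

Rank by value-to-size ratio: Client T 54/9≈6, Client S 59/20≈2.95, Client R 35/12≈2.92, Client Q 58/22≈2.64, Client W 31/14≈2.21, Client U 33/17≈1.94.
Client T: take in full, 9 Mbps for value 54 → 23 left.
All 20 Mbps of Client S fit (value 59) → 3 remain.
3 Mbps left: a 3/12 share of Client R gives 35×3/12 = 8.75.
Total value = 121.75.

121.75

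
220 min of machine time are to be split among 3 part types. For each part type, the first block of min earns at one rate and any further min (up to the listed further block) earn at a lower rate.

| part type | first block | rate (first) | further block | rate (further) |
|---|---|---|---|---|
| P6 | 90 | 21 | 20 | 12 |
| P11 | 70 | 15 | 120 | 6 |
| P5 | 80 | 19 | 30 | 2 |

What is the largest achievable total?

Order all 6 blocks by rate: P6/tier1 21 > P5/tier1 19 > P11/tier1 15 > P6/tier2 12 > P11/tier2 6 > P5/tier2 2.
P6/tier1 (21): +90 — 130 left.
Fill P5 tier1 block (80 at 19) — 50 left.
P11/tier1: +50 of 70 at 15; pool empty.
Total = 21×90 + 19×80 + 15×50 = 4160.

4160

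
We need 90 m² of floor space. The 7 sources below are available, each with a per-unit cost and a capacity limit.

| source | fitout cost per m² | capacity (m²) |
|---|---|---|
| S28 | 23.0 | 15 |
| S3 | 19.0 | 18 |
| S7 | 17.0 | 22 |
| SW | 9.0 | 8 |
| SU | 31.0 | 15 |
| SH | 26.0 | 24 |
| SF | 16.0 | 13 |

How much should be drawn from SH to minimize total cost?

Cheapest first:
SW at 9.0: take all 8 m² — 82 still needed.
SF (16.0): use full 13 — 69 m² to go.
S7 at 17.0: take all 22 m² — 47 still needed.
S3 at 19.0: take all 18 m² — 29 still needed.
S28 (23.0): use full 15 — 14 m² to go.
Take 14 from SH at 26.0 to finish.
SU: unused.

14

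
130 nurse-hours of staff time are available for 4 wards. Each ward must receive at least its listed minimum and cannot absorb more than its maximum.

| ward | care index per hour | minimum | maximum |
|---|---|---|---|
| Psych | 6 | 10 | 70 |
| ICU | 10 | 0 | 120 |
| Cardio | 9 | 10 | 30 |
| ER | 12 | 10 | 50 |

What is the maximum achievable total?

Meeting every minimum uses 10+0+10+10 = 30 nurse-hours, leaving 100.
Order the wards by care index per hour: ER 12 > ICU 10 > Cardio 9 > Psych 6.
ER: +40 to 50 (cap) → 60 left.
Only 60 left; ICU takes them to reach 60.
Total = 6×10 + 10×60 + 9×10 + 12×50 = 1350.

1350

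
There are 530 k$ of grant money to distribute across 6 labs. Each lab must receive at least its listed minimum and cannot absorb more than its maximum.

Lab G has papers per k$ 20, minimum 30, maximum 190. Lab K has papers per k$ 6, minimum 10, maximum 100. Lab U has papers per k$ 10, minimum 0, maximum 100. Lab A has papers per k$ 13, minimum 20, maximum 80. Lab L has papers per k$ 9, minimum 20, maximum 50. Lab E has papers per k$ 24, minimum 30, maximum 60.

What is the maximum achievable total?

8030

Meeting every minimum uses 30+10+0+20+20+30 = 110 k$, leaving 420.
Order the labs by papers per k$: Lab E 24 > Lab G 20 > Lab A 13 > Lab U 10 > Lab L 9 > Lab K 6.
Lab E: +30 to 60 (cap) ; 390 left.
Lab G: +160 to 190 (cap) ; 230 left.
Give Lab A 60 more to hit its cap of 80 ; 170 left.
Give Lab U 100 more to hit its cap of 100 ; 70 left.
Lab L: +30 to 50 (cap) ; 40 left.
Lab K has room for 90 more but only 40 remain, so it gets 50.
Total = 20×190 + 6×50 + 10×100 + 13×80 + 9×50 + 24×60 = 8030.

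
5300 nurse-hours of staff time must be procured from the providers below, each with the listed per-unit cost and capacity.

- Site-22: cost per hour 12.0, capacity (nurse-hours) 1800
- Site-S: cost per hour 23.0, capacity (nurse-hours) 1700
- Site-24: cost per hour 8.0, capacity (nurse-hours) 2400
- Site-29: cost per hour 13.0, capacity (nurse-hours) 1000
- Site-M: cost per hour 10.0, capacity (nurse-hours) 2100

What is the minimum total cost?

Fill from the cheapest provider first.
Site-24 (8.0): use full 2400 → 2900 nurse-hours to go.
Site-M (10.0): use full 2100 → 800 nurse-hours to go.
Take 800 from Site-22 at 12.0 to finish.
Site-29, Site-S: unused.
Cost = 2400×8.0 + 2100×10.0 + 800×12.0 = 49800.

49800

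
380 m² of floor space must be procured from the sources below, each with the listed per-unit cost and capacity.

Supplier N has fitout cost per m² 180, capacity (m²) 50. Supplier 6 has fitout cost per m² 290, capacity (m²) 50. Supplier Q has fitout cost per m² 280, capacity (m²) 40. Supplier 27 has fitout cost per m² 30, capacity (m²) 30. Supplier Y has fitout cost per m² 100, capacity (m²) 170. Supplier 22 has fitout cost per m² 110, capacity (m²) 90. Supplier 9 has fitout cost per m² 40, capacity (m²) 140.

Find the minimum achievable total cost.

27900

Fill from the cheapest source first.
Supplier 27 at 30: take all 30 m² → 350 still needed.
Supplier 9 (40): use full 140 → 210 m² to go.
Supplier Y at 100: take all 170 m² → 40 still needed.
Supplier 22 at 110: take 40 of its 90 → requirement met.
Supplier N, Supplier Q, Supplier 6: unused.
Cost = 30×30 + 140×40 + 170×100 + 40×110 = 27900.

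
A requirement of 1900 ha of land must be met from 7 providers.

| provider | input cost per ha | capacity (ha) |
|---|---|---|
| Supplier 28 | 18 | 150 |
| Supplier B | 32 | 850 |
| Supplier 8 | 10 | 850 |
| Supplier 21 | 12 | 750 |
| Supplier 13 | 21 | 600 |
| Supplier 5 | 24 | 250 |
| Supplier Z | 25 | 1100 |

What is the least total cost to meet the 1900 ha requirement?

23350

Use providers in increasing cost order.
Take 850 from Supplier 8 at 10 ; need 1050 more.
Supplier 21 (12): use full 750 ; 300 ha to go.
Supplier 28 at 18: take all 150 ha ; 150 still needed.
Take 150 from Supplier 13 at 21 to finish.
Supplier 5, Supplier Z, Supplier B: unused.
Cost = 850×10 + 750×12 + 150×18 + 150×21 = 23350.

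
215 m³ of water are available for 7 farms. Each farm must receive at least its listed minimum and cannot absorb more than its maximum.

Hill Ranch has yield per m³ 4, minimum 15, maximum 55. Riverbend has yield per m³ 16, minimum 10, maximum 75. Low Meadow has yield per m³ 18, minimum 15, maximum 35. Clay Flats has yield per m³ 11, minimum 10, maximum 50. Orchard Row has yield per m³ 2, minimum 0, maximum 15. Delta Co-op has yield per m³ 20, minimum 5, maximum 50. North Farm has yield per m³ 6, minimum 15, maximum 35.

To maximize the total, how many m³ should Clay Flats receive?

25

Meeting every minimum uses 15+10+15+10+0+5+15 = 70 m³, leaving 145.
Rank by yield per m³: Delta Co-op 20 > Low Meadow 18 > Riverbend 16 > Clay Flats 11 > North Farm 6 > Hill Ranch 4 > Orchard Row 2.
Delta Co-op: +45 to 50 (cap) ; 100 left.
Give Low Meadow 20 more to hit its cap of 35 ; 80 left.
Riverbend: +65 to 75 (cap) ; 15 left.
Only 15 left; Clay Flats takes them to reach 25.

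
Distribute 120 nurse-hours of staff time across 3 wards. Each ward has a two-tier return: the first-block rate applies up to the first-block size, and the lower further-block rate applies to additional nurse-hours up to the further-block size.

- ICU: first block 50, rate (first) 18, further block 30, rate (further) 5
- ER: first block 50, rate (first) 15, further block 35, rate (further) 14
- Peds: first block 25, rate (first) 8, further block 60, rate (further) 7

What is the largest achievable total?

1930

Treat each block as its own option and order by rate: ICU/first 18 > ER/first 15 > ER/second 14 > Peds/first 8 > Peds/second 7 > ICU/second 5.
Fill ICU first block (50 at 18) — 70 left.
ER/first (15): +50 — 20 left.
20 remain; put them into ER second at 14.
Total = 18×50 + 15×50 + 14×20 = 1930.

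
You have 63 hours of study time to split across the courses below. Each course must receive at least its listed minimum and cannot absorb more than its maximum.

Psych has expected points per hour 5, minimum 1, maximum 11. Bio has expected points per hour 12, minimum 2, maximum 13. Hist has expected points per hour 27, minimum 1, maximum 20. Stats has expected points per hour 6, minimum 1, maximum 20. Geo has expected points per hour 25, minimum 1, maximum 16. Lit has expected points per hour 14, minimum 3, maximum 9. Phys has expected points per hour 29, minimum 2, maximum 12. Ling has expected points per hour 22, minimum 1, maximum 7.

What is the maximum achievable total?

Meeting every minimum uses 1+2+1+1+1+3+2+1 = 12 hours, leaving 51.
Order the courses by expected points per hour: Phys 29 > Hist 27 > Geo 25 > Ling 22 > Lit 14 > Bio 12 > Stats 6 > Psych 5.
Phys: +10 to 12 (cap) ; 41 left.
Give Hist 19 more to hit its cap of 20 ; 22 left.
Geo: +15 to 16 (cap) ; 7 left.
Give Ling 6 more to hit its cap of 7 ; 1 left.
Only 1 left; Lit takes them to reach 4.
Total = 5×1 + 12×2 + 27×20 + 6×1 + 25×16 + 14×4 + 29×12 + 22×7 = 1533.

1533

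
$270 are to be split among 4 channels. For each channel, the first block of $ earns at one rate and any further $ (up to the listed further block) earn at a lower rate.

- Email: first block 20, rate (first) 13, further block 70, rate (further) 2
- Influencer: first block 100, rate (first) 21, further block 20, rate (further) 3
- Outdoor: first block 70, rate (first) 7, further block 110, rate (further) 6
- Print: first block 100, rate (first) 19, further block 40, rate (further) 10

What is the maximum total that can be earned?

4730

Order all 8 blocks by rate: Influencer/T1 21 > Print/T1 19 > Email/T1 13 > Print/T2 10 > Outdoor/T1 7 > Outdoor/T2 6 > Influencer/T2 3 > Email/T2 2.
Fill Influencer T1 block (100 at 21) → 170 left.
Print/T1 (19): +100 → 70 left.
Email T1 at 13: fill all 20 → 50 left.
Fill Print T2 block (40 at 10) → 10 left.
10 remain; put them into Outdoor T1 at 7.
Total = 21×100 + 19×100 + 13×20 + 10×40 + 7×10 = 4730.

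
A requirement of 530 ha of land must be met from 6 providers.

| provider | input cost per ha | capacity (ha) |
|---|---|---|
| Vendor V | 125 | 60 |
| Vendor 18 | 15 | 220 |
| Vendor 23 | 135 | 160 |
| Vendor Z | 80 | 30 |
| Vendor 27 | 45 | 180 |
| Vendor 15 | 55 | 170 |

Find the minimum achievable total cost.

Use providers in increasing cost order.
Take 220 from Vendor 18 at 15 → need 310 more.
Take 180 from Vendor 27 at 45 → need 130 more.
Vendor 15 (55): take the remaining 130 → done.
Vendor Z, Vendor V, Vendor 23: unused.
Cost = 220×15 + 180×45 + 130×55 = 18550.

18550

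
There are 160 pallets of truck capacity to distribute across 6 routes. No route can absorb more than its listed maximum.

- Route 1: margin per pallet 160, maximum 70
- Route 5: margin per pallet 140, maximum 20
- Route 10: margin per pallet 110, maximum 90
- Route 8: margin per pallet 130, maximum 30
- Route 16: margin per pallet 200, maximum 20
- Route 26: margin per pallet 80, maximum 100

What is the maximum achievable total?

24100

Order the routes by margin per pallet: Route 16 200 > Route 1 160 > Route 5 140 > Route 8 130 > Route 10 110 > Route 26 80.
Route 16 takes 20 to reach its cap of 20 → 140 left.
Give Route 1 70 to hit its cap of 70 → 70 left.
Route 5 takes 20 to reach its cap of 20 → 50 left.
Give Route 8 30 to hit its cap of 30 → 20 left.
Only 20 left; Route 10 takes them to reach 20.
Total = 160×70 + 140×20 + 110×20 + 130×30 + 200×20 = 24100.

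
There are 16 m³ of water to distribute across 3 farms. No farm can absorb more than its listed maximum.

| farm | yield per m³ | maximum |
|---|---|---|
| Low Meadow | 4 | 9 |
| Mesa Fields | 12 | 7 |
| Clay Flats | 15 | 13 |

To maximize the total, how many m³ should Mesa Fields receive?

Order the farms by yield per m³: Clay Flats 15 > Mesa Fields 12 > Low Meadow 4.
Clay Flats takes 13 to reach its cap of 13 — 3 left.
Only 3 left; Mesa Fields takes them to reach 3.

3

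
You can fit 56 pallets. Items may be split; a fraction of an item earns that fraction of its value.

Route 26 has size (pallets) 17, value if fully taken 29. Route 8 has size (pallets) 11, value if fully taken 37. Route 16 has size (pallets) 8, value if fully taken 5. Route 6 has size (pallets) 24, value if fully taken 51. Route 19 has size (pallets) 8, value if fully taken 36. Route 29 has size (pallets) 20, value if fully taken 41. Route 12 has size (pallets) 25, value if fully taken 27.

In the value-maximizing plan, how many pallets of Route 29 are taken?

Rank by value-to-size ratio: Route 19 36/8≈4.5, Route 8 37/11≈3.36, Route 6 51/24≈2.12, Route 29 41/20≈2.05, Route 26 29/17≈1.71, Route 12 27/25≈1.08, Route 16 5/8≈0.625.
Route 19: take in full, 8 pallets for value 36 — 48 left.
All 11 pallets of Route 8 fit (value 37) — 37 remain.
All 24 pallets of Route 6 fit (value 51) — 13 remain.
13 pallets left: a 13/20 share of Route 29 gives 41×13/20 = 26.65.

13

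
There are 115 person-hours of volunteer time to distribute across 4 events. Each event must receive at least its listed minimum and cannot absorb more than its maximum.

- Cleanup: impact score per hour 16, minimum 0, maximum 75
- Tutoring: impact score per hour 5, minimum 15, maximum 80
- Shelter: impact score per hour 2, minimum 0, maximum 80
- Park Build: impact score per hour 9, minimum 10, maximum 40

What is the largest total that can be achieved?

Meeting every minimum uses 0+15+0+10 = 25 person-hours, leaving 90.
Highest impact score per hour first: Cleanup 16 > Park Build 9 > Tutoring 5 > Shelter 2.
Give Cleanup 75 more to hit its cap of 75 ; 15 left.
Park Build has room for 30 more but only 15 remain, so it gets 25.
Total = 16×75 + 5×15 + 9×25 = 1500.

1500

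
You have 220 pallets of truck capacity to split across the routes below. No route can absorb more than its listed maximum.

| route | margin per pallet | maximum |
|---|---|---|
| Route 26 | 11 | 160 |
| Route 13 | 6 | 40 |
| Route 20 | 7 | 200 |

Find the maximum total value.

2180

Rank by margin per pallet: Route 26 11 > Route 20 7 > Route 13 6.
Route 26: +160 to 160 (cap) → 60 left.
Route 20: +60 (room for 200) → 60. Pool exhausted.
Total = 11×160 + 7×60 = 2180.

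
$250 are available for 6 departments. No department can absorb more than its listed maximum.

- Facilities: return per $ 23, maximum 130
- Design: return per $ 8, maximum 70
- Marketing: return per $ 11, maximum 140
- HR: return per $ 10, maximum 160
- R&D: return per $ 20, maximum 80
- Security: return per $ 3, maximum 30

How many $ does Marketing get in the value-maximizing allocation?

Rank by return per $: Facilities 23 > R&D 20 > Marketing 11 > HR 10 > Design 8 > Security 3.
Facilities: +130 to 130 (cap) ; 120 left.
R&D takes 80 to reach its cap of 80 ; 40 left.
Marketing: +40 (room for 140) → 40. Pool exhausted.

40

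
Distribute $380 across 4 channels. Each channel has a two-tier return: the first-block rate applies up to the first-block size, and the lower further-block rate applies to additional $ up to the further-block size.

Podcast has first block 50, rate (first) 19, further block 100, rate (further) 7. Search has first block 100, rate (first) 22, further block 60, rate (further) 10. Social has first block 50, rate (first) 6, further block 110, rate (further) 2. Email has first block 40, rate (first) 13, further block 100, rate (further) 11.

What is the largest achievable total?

Treat each block as its own option and order by rate: Search/T1 22 > Podcast/T1 19 > Email/T1 13 > Email/T2 11 > Search/T2 10 > Podcast/T2 7 > Social/T1 6 > Social/T2 2.
Search T1 at 22: fill all 100 ; 280 left.
Podcast/T1 (19): +50 ; 230 left.
Email T1 at 13: fill all 40 ; 190 left.
Email/T2 (11): +100 ; 90 left.
Search/T2 (10): +60 ; 30 left.
Podcast T2 at 7: only 30 left, fill 30.
Total = 22×100 + 19×50 + 13×40 + 11×100 + 10×60 + 7×30 = 5580.

5580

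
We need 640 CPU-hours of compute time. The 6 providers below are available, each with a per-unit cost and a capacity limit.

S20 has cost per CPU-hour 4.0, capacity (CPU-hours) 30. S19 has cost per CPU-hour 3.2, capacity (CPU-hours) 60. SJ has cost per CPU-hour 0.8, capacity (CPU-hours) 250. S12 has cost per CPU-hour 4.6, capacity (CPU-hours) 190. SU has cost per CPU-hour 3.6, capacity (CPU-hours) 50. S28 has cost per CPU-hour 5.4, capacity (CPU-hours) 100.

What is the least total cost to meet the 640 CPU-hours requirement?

1890

Fill from the cheapest provider first.
SJ at 0.8: take all 250 CPU-hours — 390 still needed.
S19 (3.2): use full 60 — 330 CPU-hours to go.
SU at 3.6: take all 50 CPU-hours — 280 still needed.
Take 30 from S20 at 4.0 — need 250 more.
S12 at 4.6: take all 190 CPU-hours — 60 still needed.
Take 60 from S28 at 5.4 to finish.
Cost = 250×0.8 + 60×3.2 + 50×3.6 + 30×4.0 + 190×4.6 + 60×5.4 = 1890.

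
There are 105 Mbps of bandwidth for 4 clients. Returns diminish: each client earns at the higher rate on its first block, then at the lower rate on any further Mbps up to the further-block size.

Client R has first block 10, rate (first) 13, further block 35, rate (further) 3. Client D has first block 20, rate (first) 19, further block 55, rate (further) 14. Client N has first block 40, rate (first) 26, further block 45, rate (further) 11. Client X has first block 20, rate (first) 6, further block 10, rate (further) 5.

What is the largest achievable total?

2050

Treat each block as its own option and order by rate: Client N/T1 26 > Client D/T1 19 > Client D/T2 14 > Client R/T1 13 > Client N/T2 11 > Client X/T1 6 > Client X/T2 5 > Client R/T2 3.
Client N T1 at 26: fill all 40 — 65 left.
Client D T1 at 19: fill all 20 — 45 left.
45 remain; put them into Client D T2 at 14.
Total = 26×40 + 19×20 + 14×45 = 2050.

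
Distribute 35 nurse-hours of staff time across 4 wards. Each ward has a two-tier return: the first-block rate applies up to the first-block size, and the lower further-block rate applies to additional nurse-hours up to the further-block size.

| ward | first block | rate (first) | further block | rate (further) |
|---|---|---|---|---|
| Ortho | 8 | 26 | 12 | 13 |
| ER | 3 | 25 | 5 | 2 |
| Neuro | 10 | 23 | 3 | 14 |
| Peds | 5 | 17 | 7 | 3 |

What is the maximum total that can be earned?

718

Treat each block as its own option and order by rate: Ortho/tier1 26 > ER/tier1 25 > Neuro/tier1 23 > Peds/tier1 17 > Neuro/tier2 14 > Ortho/tier2 13 > Peds/tier2 3 > ER/tier2 2.
Fill Ortho tier1 block (8 at 26) → 27 left.
ER tier1 at 25: fill all 3 → 24 left.
Neuro/tier1 (23): +10 → 14 left.
Fill Peds tier1 block (5 at 17) → 9 left.
Fill Neuro tier2 block (3 at 14) → 6 left.
Ortho/tier2: +6 of 12 at 13; pool empty.
Total = 26×8 + 25×3 + 23×10 + 17×5 + 14×3 + 13×6 = 718.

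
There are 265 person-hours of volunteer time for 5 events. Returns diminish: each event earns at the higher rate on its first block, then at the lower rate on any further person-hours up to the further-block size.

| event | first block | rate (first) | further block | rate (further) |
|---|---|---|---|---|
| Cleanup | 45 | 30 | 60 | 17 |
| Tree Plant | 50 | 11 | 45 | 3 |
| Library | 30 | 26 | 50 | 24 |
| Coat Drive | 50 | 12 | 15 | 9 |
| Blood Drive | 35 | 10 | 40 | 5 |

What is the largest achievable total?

Treat each block as its own option and order by rate: Cleanup/tier1 30 > Library/tier1 26 > Library/tier2 24 > Cleanup/tier2 17 > Coat Drive/tier1 12 > Tree Plant/tier1 11 > Blood Drive/tier1 10 > Coat Drive/tier2 9 > Blood Drive/tier2 5 > Tree Plant/tier2 3.
Cleanup/tier1 (30): +45 ; 220 left.
Library/tier1 (26): +30 ; 190 left.
Library/tier2 (24): +50 ; 140 left.
Cleanup/tier2 (17): +60 ; 80 left.
Fill Coat Drive tier1 block (50 at 12) ; 30 left.
Tree Plant/tier1: +30 of 50 at 11; pool empty.
Total = 30×45 + 26×30 + 24×50 + 17×60 + 12×50 + 11×30 = 5280.

5280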